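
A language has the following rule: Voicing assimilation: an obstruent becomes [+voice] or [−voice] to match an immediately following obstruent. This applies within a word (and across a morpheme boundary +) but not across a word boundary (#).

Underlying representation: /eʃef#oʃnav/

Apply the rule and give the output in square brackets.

[eʃef#oʃnav]

no segment meets the rule's conditions; no change.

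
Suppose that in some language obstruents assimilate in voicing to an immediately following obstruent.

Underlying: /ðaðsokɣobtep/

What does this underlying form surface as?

/ð/ before /s/ (voiceless) → [θ]
/k/ before /ɣ/ (voiced) → [g]
/b/ before /t/ (voiceless) → [p]

[ðaθsogɣoptep]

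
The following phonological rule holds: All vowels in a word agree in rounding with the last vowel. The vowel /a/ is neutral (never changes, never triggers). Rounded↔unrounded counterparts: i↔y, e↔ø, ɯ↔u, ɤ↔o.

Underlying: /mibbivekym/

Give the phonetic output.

/i/ harmonizes with /y/ ([+round]) → [y]
/i/ harmonizes with /y/ ([+round]) → [y]
/e/ harmonizes with /y/ ([+round]) → [ø]

[mybbyvøkym]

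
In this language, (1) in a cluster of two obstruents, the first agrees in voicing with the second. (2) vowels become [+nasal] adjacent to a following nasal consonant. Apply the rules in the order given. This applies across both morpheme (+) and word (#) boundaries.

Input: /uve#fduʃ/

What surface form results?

[uve#vduʃ]

Rule 1: /f/ before /d/ (voiced) → [v]
After rule 1: uve#vduʃ
Rule 2: no segment meets the rule's conditions; no change.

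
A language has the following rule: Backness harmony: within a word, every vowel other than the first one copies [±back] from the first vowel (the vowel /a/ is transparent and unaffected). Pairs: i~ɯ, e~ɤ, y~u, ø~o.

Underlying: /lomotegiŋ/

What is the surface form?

[lomotɤgɯŋ]

/e/ harmonizes with /o/ ([+back]) → [ɤ]
/i/ harmonizes with /o/ ([+back]) → [ɯ]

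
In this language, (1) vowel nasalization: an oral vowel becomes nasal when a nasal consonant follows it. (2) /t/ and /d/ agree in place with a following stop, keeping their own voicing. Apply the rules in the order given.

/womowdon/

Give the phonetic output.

[wõmowdõn]

Rule 1: /o/ before nasal /m/ → [õ]
Rule 1: /o/ before nasal /n/ → [õ]
After rule 1: wõmowdõn
Rule 2: no segment meets the rule's conditions; no change.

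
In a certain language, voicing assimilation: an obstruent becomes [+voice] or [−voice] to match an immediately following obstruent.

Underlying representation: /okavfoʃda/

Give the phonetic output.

[okaffoʒda]

/v/ before /f/ (voiceless) → [f]
/ʃ/ before /d/ (voiced) → [ʒ]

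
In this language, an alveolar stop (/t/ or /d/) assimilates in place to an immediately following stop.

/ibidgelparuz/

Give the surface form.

[ibiggelparuz]

/d/ before /g/ (velar) → [g]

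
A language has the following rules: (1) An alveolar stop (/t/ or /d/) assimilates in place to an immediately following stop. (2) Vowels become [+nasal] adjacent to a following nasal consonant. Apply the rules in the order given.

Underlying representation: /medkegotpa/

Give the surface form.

Rule 1: /d/ before /k/ (velar) → [g]
Rule 1: /t/ before /p/ (labial) → [p]
After rule 1: megkegoppa
Rule 2: no segment meets the rule's conditions; no change.

[megkegoppa]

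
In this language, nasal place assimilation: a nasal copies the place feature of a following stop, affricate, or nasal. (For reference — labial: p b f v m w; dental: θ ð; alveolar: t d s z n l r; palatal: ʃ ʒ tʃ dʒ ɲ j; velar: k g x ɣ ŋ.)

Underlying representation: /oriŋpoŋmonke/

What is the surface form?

[orimpommoŋke]

/ŋ/ before /p/ (labial) → [m]
/ŋ/ before /m/ (labial) → [m]
/n/ before /k/ (velar) → [ŋ]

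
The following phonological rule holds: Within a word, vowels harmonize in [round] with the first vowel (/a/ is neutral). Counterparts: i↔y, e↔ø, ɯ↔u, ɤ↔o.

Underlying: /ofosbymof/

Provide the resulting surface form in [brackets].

no segment meets the rule's conditions; no change.

[ofosbymof]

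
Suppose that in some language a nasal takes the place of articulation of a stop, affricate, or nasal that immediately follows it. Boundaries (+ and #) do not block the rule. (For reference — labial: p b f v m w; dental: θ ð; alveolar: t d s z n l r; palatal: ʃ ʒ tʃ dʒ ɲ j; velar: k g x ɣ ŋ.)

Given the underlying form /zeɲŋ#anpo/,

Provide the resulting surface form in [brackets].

[zeŋŋ#ampo]

/ɲ/ before /ŋ/ (velar) → [ŋ]
/n/ before /p/ (labial) → [m]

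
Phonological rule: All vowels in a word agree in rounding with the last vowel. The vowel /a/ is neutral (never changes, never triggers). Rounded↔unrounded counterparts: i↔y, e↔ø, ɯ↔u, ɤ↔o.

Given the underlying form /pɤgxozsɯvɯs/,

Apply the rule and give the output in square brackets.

[pɤgxɤzsɯvɯs]

/o/ harmonizes with /ɯ/ ([-round]) → [ɤ]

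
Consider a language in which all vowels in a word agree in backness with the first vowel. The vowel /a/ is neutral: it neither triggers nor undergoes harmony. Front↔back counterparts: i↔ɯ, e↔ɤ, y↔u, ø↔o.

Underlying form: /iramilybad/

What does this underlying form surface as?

no segment meets the rule's conditions; no change.

[iramilybad]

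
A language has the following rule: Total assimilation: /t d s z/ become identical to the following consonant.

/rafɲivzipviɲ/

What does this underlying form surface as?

[rafɲivzipviɲ]

no segment meets the rule's conditions; no change.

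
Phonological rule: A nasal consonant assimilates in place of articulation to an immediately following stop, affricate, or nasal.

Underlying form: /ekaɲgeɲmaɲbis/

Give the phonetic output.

[ekaŋgemmambis]

/ɲ/ before /g/ (velar) → [ŋ]
/ɲ/ before /m/ (labial) → [m]
/ɲ/ before /b/ (labial) → [m]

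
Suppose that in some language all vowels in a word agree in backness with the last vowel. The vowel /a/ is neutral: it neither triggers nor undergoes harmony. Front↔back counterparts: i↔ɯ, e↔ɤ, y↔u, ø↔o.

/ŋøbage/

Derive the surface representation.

[ŋøbage]

no segment meets the rule's conditions; no change.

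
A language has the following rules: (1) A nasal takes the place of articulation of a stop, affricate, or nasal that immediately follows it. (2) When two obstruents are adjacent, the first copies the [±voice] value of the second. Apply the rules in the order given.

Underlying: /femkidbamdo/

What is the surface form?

Rule 1: /m/ before /k/ (velar) → [ŋ]
Rule 1: /m/ before /d/ (alveolar) → [n]
After rule 1: feŋkidbando
Rule 2: no segment meets the rule's conditions; no change.

[feŋkidbando]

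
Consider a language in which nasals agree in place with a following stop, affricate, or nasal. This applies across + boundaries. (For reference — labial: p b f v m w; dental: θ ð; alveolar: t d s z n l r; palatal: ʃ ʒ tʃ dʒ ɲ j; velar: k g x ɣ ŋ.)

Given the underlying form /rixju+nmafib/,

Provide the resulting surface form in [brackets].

/n/ before /m/ (labial) → [m]

[rixju+mmafib]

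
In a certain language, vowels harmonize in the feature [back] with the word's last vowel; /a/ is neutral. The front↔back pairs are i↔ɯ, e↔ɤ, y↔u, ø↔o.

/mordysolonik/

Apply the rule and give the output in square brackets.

/o/ harmonizes with /i/ ([-back]) → [ø]
/o/ harmonizes with /i/ ([-back]) → [ø]
/o/ harmonizes with /i/ ([-back]) → [ø]

[mørdysølønik]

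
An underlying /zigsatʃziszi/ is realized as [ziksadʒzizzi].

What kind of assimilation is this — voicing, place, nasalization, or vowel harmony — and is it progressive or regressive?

voicing assimilation, regressive

/g/→[k] /tʃ/→[dʒ] /s/→[z].
Each target copies a feature from the following segment, so the direction is regressive.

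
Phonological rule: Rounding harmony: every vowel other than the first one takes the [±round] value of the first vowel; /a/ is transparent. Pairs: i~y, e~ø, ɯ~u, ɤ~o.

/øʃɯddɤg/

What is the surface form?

/ɯ/ harmonizes with /ø/ ([+round]) → [u]
/ɤ/ harmonizes with /ø/ ([+round]) → [o]

[øʃuddog]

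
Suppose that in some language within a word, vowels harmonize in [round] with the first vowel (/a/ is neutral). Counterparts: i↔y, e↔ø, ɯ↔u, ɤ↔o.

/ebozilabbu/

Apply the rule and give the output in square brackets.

/o/ harmonizes with /e/ ([-round]) → [ɤ]
/u/ harmonizes with /e/ ([-round]) → [ɯ]

[ebɤzilabbɯ]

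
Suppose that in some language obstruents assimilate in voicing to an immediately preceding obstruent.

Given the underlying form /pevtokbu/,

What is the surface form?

/t/ after /v/ (voiced) → [d]
/b/ after /k/ (voiceless) → [p]

[pevdokpu]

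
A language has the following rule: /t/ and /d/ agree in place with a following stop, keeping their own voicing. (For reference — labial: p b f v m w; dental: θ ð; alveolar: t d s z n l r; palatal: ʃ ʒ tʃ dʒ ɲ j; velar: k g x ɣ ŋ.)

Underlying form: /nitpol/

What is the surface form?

/t/ before /p/ (labial) → [p]

[nippol]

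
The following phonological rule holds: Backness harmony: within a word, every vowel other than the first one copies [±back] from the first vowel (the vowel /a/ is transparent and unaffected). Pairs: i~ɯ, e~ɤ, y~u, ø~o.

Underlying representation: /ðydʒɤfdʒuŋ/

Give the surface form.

[ðydʒefdʒyŋ]

/ɤ/ harmonizes with /y/ ([-back]) → [e]
/u/ harmonizes with /y/ ([-back]) → [y]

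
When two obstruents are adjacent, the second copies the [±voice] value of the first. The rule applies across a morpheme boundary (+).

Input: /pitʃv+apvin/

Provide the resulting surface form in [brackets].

[pitʃf+apfin]

/v/ after /tʃ/ (voiceless) → [f]
/v/ after /p/ (voiceless) → [f]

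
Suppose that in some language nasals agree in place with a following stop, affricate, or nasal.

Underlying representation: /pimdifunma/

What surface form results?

[pindifumma]

/m/ before /d/ (alveolar) → [n]
/n/ before /m/ (labial) → [m]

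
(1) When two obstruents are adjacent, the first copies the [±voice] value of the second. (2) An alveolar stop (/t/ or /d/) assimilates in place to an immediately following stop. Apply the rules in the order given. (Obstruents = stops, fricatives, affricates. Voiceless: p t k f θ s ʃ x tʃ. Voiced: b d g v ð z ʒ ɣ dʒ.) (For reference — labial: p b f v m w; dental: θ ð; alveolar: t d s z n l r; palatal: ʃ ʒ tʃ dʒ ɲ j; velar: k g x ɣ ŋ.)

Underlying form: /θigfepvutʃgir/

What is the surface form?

Rule 1: /g/ before /f/ (voiceless) → [k]
Rule 1: /p/ before /v/ (voiced) → [b]
Rule 1: /tʃ/ before /g/ (voiced) → [dʒ]
After rule 1: θikfebvudʒgir
Rule 2: no segment meets the rule's conditions; no change.

[θikfebvudʒgir]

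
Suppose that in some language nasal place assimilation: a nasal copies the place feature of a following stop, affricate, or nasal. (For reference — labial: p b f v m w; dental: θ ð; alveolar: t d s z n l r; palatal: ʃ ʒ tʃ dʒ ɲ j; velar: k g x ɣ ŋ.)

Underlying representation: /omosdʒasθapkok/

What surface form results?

no segment meets the rule's conditions; no change.

[omosdʒasθapkok]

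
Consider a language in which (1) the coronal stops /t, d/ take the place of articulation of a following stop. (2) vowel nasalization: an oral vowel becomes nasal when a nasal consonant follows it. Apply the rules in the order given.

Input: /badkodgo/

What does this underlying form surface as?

[bagkoggo]

Rule 1: /d/ before /k/ (velar) → [g]
Rule 1: /d/ before /g/ (velar) → [g]
After rule 1: bagkoggo
Rule 2: no segment meets the rule's conditions; no change.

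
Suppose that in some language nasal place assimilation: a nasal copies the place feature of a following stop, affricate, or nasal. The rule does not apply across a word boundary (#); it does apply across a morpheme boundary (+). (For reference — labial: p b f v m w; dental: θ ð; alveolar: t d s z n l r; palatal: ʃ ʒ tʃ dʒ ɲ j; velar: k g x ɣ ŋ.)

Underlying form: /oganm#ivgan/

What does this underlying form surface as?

[ogamm#ivgan]

/n/ before /m/ (labial) → [m]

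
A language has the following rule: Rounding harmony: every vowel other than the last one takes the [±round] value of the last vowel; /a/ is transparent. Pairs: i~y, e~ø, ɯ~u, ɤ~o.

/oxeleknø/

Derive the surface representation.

[oxøløknø]

/e/ harmonizes with /ø/ ([+round]) → [ø]
/e/ harmonizes with /ø/ ([+round]) → [ø]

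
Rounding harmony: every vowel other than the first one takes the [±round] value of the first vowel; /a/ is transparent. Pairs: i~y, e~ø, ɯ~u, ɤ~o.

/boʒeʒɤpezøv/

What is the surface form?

/e/ harmonizes with /o/ ([+round]) → [ø]
/ɤ/ harmonizes with /o/ ([+round]) → [o]
/e/ harmonizes with /o/ ([+round]) → [ø]

[boʒøʒopøzøv]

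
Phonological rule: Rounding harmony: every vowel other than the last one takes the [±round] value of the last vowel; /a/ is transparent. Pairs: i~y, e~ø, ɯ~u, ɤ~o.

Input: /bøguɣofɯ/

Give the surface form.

[begɯɣɤfɯ]

/ø/ harmonizes with /ɯ/ ([-round]) → [e]
/u/ harmonizes with /ɯ/ ([-round]) → [ɯ]
/o/ harmonizes with /ɯ/ ([-round]) → [ɤ]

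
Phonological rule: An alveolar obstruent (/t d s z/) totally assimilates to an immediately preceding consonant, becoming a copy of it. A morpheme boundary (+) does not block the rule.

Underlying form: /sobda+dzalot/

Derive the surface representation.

[sobba+ddalot]

/d/ after /b/ → [b] (total assimilation)
/z/ after /d/ → [d] (total assimilation)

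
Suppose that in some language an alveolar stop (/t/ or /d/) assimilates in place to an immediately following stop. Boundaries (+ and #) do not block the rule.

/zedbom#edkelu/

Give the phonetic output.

/d/ before /b/ (labial) → [b]
/d/ before /k/ (velar) → [g]

[zebbom#egkelu]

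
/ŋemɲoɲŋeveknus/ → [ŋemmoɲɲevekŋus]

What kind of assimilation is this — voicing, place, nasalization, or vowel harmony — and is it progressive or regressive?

/ɲ/→[m] /ŋ/→[ɲ] /n/→[ŋ].
Each target copies a feature from the preceding segment, so the direction is progressive.

place assimilation, progressive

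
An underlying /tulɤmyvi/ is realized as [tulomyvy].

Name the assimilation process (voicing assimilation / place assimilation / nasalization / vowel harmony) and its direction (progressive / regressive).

/ɤ/→[o] /i/→[y].
Vowels agree with the first vowel, so the harmony is progressive.

vowel harmony, progressive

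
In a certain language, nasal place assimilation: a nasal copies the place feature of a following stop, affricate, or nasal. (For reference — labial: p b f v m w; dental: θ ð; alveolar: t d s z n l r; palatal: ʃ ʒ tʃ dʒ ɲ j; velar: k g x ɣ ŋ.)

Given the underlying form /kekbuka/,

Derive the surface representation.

no segment meets the rule's conditions; no change.

[kekbuka]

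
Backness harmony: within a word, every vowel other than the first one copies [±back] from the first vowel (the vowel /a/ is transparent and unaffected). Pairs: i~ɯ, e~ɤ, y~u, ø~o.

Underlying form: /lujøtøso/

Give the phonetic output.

/ø/ harmonizes with /u/ ([+back]) → [o]
/ø/ harmonizes with /u/ ([+back]) → [o]

[lujotoso]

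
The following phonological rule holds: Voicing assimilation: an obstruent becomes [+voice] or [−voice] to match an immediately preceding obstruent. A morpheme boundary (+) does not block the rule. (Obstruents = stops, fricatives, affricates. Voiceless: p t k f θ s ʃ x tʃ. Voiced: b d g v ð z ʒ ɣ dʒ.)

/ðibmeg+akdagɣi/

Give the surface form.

[ðibmeg+aktagɣi]

/d/ after /k/ (voiceless) → [t]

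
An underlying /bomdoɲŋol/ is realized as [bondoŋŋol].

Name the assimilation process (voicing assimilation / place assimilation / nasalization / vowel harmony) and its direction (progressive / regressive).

place assimilation, regressive

/m/→[n] /ɲ/→[ŋ].
Each target copies a feature from the following segment, so the direction is regressive.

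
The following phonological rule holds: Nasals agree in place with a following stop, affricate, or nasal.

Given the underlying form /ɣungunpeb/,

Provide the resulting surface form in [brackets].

/n/ before /g/ (velar) → [ŋ]
/n/ before /p/ (labial) → [m]

[ɣuŋgumpeb]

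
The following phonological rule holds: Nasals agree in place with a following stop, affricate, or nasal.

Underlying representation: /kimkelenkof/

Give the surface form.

[kiŋkeleŋkof]

/m/ before /k/ (velar) → [ŋ]
/n/ before /k/ (velar) → [ŋ]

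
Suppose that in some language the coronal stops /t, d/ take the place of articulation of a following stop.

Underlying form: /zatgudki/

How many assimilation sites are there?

/t/ before /g/ (velar) → [k]
/d/ before /k/ (velar) → [g]
2 segments change.

2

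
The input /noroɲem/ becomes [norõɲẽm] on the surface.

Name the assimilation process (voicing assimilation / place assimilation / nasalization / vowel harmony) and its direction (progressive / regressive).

/o/→[õ] /e/→[ẽ].
Each target copies a feature from the following segment, so the direction is regressive.

nasalization, regressive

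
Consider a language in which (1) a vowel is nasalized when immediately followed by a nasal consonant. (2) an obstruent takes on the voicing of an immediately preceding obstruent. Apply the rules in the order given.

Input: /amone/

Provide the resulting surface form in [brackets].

Rule 1: /a/ before nasal /m/ → [ã]
Rule 1: /o/ before nasal /n/ → [õ]
After rule 1: ãmõne
Rule 2: no segment meets the rule's conditions; no change.

[ãmõne]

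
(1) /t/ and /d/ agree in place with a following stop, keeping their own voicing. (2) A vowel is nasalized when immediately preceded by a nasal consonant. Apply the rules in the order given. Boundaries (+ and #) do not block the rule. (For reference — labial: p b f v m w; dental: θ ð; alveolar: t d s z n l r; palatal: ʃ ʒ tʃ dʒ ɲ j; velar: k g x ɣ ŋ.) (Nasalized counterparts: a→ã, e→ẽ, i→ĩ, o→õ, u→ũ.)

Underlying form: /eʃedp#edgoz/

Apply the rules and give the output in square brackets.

[eʃebp#eggoz]

Rule 1: /d/ before /p/ (labial) → [b]
Rule 1: /d/ before /g/ (velar) → [g]
After rule 1: eʃebp#eggoz
Rule 2: no segment meets the rule's conditions; no change.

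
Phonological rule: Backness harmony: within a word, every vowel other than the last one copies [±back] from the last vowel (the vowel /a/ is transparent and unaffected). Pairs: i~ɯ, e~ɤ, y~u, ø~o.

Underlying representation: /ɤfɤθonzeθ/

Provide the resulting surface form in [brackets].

[efeθønzeθ]

/ɤ/ harmonizes with /e/ ([-back]) → [e]
/ɤ/ harmonizes with /e/ ([-back]) → [e]
/o/ harmonizes with /e/ ([-back]) → [ø]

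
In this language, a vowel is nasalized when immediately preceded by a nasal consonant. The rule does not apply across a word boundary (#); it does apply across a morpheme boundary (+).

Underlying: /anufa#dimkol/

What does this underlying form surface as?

[anũfa#dimkol]

/u/ after nasal /n/ → [ũ]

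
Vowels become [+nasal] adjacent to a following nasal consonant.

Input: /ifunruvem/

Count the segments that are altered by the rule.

2

/u/ before nasal /n/ → [ũ]
/e/ before nasal /m/ → [ẽ]
2 segments change.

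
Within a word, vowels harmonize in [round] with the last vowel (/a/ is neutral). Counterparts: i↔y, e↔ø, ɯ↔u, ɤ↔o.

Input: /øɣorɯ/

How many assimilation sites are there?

/ø/ harmonizes with /ɯ/ ([-round]) → [e]
/o/ harmonizes with /ɯ/ ([-round]) → [ɤ]
2 segments change.

2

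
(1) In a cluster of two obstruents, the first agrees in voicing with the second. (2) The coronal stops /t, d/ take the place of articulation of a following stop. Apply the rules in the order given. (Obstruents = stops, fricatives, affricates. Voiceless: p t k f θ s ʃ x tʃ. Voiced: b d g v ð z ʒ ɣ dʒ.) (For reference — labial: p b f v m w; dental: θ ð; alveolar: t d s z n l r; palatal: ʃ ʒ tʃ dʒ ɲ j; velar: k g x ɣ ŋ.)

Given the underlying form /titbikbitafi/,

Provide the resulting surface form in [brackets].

Rule 1: /t/ before /b/ (voiced) → [d]
Rule 1: /k/ before /b/ (voiced) → [g]
After rule 1: tidbigbitafi
Rule 2: /d/ before /b/ (labial) → [b]

[tibbigbitafi]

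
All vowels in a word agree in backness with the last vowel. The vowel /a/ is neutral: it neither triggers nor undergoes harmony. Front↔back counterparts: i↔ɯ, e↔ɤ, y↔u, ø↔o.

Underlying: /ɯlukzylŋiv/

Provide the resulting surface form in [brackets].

[ilykzylŋiv]

/ɯ/ harmonizes with /i/ ([-back]) → [i]
/u/ harmonizes with /i/ ([-back]) → [y]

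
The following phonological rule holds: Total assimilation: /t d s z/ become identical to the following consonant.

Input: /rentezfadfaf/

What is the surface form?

/z/ before /f/ → [f] (total assimilation)
/d/ before /f/ → [f] (total assimilation)

[renteffaffaf]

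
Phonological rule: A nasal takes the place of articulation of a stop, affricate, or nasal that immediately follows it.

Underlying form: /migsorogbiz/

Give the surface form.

no segment meets the rule's conditions; no change.

[migsorogbiz]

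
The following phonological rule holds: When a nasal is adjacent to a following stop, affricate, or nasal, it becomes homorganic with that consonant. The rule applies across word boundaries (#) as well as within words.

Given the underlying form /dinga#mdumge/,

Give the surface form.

/n/ before /g/ (velar) → [ŋ]
/m/ before /d/ (alveolar) → [n]
/m/ before /g/ (velar) → [ŋ]

[diŋga#nduŋge]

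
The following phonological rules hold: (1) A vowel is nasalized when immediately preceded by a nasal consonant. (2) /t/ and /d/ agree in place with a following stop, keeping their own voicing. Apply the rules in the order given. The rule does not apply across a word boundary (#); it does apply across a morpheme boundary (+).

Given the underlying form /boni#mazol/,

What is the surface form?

Rule 1: /i/ after nasal /n/ → [ĩ]
Rule 1: /a/ after nasal /m/ → [ã]
After rule 1: bonĩ#mãzol
Rule 2: no segment meets the rule's conditions; no change.

[bonĩ#mãzol]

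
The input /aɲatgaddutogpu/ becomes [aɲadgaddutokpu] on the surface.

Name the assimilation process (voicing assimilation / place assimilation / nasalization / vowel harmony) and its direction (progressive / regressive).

voicing assimilation, regressive

/t/→[d] /g/→[k].
Each target copies a feature from the following segment, so the direction is regressive.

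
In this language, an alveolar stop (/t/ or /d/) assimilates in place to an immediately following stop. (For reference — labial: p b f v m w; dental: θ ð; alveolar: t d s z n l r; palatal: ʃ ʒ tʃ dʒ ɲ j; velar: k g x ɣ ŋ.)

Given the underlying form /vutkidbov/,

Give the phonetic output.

/t/ before /k/ (velar) → [k]
/d/ before /b/ (labial) → [b]

[vukkibbov]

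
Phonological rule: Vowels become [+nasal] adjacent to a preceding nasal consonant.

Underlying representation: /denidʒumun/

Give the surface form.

[denĩdʒumũn]

/i/ after nasal /n/ → [ĩ]
/u/ after nasal /m/ → [ũ]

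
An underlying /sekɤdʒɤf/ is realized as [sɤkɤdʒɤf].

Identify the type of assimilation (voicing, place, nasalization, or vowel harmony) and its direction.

/e/→[ɤ].
Vowels agree with the last vowel, so the harmony is regressive.

vowel harmony, regressive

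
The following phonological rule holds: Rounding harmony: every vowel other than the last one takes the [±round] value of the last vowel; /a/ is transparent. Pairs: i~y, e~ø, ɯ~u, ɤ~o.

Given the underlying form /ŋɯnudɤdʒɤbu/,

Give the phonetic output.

/ɯ/ harmonizes with /u/ ([+round]) → [u]
/ɤ/ harmonizes with /u/ ([+round]) → [o]
/ɤ/ harmonizes with /u/ ([+round]) → [o]

[ŋunudodʒobu]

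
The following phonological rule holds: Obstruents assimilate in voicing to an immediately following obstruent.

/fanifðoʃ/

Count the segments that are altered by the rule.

/f/ before /ð/ (voiced) → [v]
1 segment changes.

1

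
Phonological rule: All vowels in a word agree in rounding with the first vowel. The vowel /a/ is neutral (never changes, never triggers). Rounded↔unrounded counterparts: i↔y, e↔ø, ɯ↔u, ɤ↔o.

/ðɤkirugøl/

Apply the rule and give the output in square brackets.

/u/ harmonizes with /ɤ/ ([-round]) → [ɯ]
/ø/ harmonizes with /ɤ/ ([-round]) → [e]

[ðɤkirɯgel]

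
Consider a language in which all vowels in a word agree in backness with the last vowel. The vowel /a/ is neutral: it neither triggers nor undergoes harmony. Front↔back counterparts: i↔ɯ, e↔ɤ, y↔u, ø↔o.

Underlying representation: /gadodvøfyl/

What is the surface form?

/o/ harmonizes with /y/ ([-back]) → [ø]

[gadødvøfyl]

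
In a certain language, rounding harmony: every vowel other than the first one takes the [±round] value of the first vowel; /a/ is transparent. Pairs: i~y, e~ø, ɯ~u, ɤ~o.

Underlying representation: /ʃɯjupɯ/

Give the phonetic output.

[ʃɯjɯpɯ]

/u/ harmonizes with /ɯ/ ([-round]) → [ɯ]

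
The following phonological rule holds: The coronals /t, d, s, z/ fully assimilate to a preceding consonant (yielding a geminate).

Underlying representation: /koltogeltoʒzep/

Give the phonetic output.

[kollogelloʒʒep]

/t/ after /l/ → [l] (total assimilation)
/t/ after /l/ → [l] (total assimilation)
/z/ after /ʒ/ → [ʒ] (total assimilation)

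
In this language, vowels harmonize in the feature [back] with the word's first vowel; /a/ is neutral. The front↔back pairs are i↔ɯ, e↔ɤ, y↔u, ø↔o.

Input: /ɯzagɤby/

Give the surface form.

/y/ harmonizes with /ɯ/ ([+back]) → [u]

[ɯzagɤbu]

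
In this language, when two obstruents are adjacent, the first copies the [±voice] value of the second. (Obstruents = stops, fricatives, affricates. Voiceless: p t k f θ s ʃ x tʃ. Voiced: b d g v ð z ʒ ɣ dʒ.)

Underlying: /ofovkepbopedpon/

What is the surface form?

/v/ before /k/ (voiceless) → [f]
/p/ before /b/ (voiced) → [b]
/d/ before /p/ (voiceless) → [t]

[ofofkebbopetpon]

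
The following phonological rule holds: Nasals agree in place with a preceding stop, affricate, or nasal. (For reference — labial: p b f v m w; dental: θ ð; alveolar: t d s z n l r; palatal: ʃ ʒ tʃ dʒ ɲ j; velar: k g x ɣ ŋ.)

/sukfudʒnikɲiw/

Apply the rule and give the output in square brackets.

/n/ after /dʒ/ (palatal) → [ɲ]
/ɲ/ after /k/ (velar) → [ŋ]

[sukfudʒɲikŋiw]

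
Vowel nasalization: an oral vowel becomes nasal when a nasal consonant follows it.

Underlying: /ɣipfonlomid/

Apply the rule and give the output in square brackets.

[ɣipfõnlõmid]

/o/ before nasal /n/ → [õ]
/o/ before nasal /m/ → [õ]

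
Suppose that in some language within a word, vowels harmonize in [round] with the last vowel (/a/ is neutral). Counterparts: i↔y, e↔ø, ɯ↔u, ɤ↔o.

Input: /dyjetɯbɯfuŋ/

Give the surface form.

/e/ harmonizes with /u/ ([+round]) → [ø]
/ɯ/ harmonizes with /u/ ([+round]) → [u]
/ɯ/ harmonizes with /u/ ([+round]) → [u]

[dyjøtubufuŋ]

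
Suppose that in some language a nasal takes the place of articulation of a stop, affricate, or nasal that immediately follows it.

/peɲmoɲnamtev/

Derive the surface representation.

/ɲ/ before /m/ (labial) → [m]
/ɲ/ before /n/ (alveolar) → [n]
/m/ before /t/ (alveolar) → [n]

[pemmonnantev]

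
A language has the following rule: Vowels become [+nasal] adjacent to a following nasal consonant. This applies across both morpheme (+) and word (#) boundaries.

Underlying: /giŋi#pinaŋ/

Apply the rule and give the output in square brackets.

[gĩŋi#pĩnãŋ]

/i/ before nasal /ŋ/ → [ĩ]
/i/ before nasal /n/ → [ĩ]
/a/ before nasal /ŋ/ → [ã]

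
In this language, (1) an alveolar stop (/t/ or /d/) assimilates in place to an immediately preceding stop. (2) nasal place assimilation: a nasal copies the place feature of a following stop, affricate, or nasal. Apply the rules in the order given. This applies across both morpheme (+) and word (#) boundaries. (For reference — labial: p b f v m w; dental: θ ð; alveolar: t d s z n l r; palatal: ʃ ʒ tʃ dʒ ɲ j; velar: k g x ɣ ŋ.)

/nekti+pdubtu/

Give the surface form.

Rule 1: /t/ after /k/ (velar) → [k]
Rule 1: /d/ after /p/ (labial) → [b]
Rule 1: /t/ after /b/ (labial) → [p]
After rule 1: nekki+pbubpu
Rule 2: no segment meets the rule's conditions; no change.

[nekki+pbubpu]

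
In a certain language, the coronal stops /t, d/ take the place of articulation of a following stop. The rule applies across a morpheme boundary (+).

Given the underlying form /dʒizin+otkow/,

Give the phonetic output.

/t/ before /k/ (velar) → [k]

[dʒizin+okkow]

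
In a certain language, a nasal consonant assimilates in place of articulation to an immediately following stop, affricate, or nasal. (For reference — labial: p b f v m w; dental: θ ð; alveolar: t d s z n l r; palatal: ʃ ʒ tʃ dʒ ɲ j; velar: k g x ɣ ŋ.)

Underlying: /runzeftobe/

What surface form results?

no segment meets the rule's conditions; no change.

[runzeftobe]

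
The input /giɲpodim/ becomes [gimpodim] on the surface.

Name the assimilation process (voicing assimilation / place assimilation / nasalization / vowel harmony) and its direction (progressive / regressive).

place assimilation, regressive

/ɲ/→[m].
Each target copies a feature from the following segment, so the direction is regressive.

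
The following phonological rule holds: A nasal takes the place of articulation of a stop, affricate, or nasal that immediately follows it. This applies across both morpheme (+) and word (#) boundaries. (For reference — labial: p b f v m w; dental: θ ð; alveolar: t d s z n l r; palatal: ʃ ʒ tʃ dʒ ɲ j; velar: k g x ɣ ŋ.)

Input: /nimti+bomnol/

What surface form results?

[ninti+bonnol]

/m/ before /t/ (alveolar) → [n]
/m/ before /n/ (alveolar) → [n]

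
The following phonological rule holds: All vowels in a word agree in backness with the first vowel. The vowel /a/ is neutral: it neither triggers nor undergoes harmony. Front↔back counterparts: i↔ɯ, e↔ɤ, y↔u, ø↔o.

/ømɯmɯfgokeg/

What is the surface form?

[ømimifgøkeg]

/ɯ/ harmonizes with /ø/ ([-back]) → [i]
/ɯ/ harmonizes with /ø/ ([-back]) → [i]
/o/ harmonizes with /ø/ ([-back]) → [ø]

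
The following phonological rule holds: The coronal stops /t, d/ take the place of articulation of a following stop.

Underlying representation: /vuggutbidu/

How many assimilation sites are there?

1

/t/ before /b/ (labial) → [p]
1 segment changes.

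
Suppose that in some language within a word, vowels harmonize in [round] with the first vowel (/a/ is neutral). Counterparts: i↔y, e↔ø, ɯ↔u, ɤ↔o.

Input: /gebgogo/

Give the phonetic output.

[gebgɤgɤ]

/o/ harmonizes with /e/ ([-round]) → [ɤ]
/o/ harmonizes with /e/ ([-round]) → [ɤ]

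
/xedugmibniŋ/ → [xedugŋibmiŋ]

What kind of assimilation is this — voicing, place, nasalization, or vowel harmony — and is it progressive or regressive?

/m/→[ŋ] /n/→[m].
Each target copies a feature from the preceding segment, so the direction is progressive.

place assimilation, progressive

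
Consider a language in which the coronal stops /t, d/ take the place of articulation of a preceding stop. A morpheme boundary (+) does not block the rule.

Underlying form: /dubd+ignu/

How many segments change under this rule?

1

/d/ after /b/ (labial) → [b]
1 segment changes.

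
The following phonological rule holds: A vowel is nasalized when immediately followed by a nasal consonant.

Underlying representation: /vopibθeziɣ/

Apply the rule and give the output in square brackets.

no segment meets the rule's conditions; no change.

[vopibθeziɣ]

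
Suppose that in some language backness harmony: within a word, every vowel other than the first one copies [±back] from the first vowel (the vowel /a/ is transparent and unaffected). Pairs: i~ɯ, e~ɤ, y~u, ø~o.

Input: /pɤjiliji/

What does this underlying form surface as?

[pɤjɯlɯjɯ]

/i/ harmonizes with /ɤ/ ([+back]) → [ɯ]
/i/ harmonizes with /ɤ/ ([+back]) → [ɯ]
/i/ harmonizes with /ɤ/ ([+back]) → [ɯ]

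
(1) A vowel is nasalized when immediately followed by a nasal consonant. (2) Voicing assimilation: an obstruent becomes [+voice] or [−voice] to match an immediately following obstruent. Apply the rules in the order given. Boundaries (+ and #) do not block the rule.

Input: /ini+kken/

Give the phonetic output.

Rule 1: /i/ before nasal /n/ → [ĩ]
Rule 1: /e/ before nasal /n/ → [ẽ]
After rule 1: ĩni+kkẽn
Rule 2: no segment meets the rule's conditions; no change.

[ĩni+kkẽn]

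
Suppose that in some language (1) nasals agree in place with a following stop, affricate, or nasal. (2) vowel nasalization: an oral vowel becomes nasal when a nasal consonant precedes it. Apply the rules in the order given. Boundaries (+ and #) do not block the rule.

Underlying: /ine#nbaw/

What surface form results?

Rule 1: /n/ before /b/ (labial) → [m]
After rule 1: ine#mbaw
Rule 2: /e/ after nasal /n/ → [ẽ]

[inẽ#mbaw]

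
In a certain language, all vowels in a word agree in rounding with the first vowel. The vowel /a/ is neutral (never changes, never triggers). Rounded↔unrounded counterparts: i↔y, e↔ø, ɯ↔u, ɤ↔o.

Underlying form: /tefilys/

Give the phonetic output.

[tefilis]

/y/ harmonizes with /e/ ([-round]) → [i]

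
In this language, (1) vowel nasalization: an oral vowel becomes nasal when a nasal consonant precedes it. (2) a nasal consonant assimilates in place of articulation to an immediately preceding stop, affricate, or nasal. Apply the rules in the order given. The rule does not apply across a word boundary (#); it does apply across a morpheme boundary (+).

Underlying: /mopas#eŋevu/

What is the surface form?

[mõpas#eŋẽvu]

Rule 1: /o/ after nasal /m/ → [õ]
Rule 1: /e/ after nasal /ŋ/ → [ẽ]
After rule 1: mõpas#eŋẽvu
Rule 2: no segment meets the rule's conditions; no change.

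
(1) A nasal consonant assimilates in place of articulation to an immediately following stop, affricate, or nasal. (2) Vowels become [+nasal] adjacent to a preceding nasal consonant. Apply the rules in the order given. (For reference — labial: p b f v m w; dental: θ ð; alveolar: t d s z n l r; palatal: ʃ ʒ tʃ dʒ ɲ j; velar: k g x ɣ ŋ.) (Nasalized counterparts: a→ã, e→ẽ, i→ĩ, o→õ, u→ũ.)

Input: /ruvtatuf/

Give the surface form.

Rule 1: no segment meets the rule's conditions; no change.
After rule 1: ruvtatuf
Rule 2: no segment meets the rule's conditions; no change.

[ruvtatuf]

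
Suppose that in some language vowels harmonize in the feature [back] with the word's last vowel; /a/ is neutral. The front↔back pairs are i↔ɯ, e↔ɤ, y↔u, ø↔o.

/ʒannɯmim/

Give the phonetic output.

/ɯ/ harmonizes with /i/ ([-back]) → [i]

[ʒannimim]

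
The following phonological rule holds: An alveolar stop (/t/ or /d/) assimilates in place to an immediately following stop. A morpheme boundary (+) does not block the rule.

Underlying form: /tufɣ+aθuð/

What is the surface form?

[tufɣ+aθuð]

no segment meets the rule's conditions; no change.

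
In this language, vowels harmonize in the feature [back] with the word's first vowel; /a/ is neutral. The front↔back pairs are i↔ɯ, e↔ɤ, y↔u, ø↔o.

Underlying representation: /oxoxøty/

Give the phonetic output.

[oxoxotu]

/ø/ harmonizes with /o/ ([+back]) → [o]
/y/ harmonizes with /o/ ([+back]) → [u]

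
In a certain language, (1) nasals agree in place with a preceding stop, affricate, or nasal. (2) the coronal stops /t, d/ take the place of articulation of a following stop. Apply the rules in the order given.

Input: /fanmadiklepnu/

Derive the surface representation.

Rule 1: /m/ after /n/ (alveolar) → [n]
Rule 1: /n/ after /p/ (labial) → [m]
After rule 1: fannadiklepmu
Rule 2: no segment meets the rule's conditions; no change.

[fannadiklepmu]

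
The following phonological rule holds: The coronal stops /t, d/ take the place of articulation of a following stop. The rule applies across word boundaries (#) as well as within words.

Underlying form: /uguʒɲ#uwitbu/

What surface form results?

[uguʒɲ#uwipbu]

/t/ before /b/ (labial) → [p]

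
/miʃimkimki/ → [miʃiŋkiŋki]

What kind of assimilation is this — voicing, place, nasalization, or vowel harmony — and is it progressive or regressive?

/m/→[ŋ] /m/→[ŋ].
Each target copies a feature from the following segment, so the direction is regressive.

place assimilation, regressive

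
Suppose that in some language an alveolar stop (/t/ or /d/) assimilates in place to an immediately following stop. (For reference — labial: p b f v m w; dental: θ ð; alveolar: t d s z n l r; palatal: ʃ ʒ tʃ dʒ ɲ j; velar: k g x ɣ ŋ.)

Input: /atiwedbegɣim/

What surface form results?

[atiwebbegɣim]

/d/ before /b/ (labial) → [b]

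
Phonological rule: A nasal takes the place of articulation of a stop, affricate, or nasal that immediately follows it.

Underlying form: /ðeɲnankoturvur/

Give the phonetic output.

/ɲ/ before /n/ (alveolar) → [n]
/n/ before /k/ (velar) → [ŋ]

[ðennaŋkoturvur]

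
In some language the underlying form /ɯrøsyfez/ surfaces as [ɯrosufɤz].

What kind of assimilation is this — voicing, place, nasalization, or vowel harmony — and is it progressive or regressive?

/ø/→[o] /y/→[u] /e/→[ɤ].
Vowels agree with the first vowel, so the harmony is progressive.

vowel harmony, progressive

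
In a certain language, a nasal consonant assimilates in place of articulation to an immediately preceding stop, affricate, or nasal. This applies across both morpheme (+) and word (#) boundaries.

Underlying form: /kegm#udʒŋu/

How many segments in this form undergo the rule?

/m/ after /g/ (velar) → [ŋ]
/ŋ/ after /dʒ/ (palatal) → [ɲ]
2 segments change.

2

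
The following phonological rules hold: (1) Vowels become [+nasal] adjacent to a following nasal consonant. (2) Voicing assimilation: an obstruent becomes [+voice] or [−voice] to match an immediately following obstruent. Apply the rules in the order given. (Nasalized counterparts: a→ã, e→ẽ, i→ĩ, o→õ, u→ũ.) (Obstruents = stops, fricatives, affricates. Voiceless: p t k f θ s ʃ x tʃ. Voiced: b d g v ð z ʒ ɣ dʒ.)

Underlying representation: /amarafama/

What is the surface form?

Rule 1: /a/ before nasal /m/ → [ã]
Rule 1: /a/ before nasal /m/ → [ã]
After rule 1: ãmarafãma
Rule 2: no segment meets the rule's conditions; no change.

[ãmarafãma]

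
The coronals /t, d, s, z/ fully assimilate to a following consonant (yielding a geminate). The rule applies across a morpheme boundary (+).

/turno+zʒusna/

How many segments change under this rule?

2

/z/ before /ʒ/ → [ʒ] (total assimilation)
/s/ before /n/ → [n] (total assimilation)
2 segments change.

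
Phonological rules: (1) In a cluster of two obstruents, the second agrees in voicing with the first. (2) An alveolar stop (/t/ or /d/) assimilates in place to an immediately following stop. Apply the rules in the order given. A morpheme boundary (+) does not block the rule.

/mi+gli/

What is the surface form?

Rule 1: no segment meets the rule's conditions; no change.
After rule 1: mi+gli
Rule 2: no segment meets the rule's conditions; no change.

[mi+gli]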